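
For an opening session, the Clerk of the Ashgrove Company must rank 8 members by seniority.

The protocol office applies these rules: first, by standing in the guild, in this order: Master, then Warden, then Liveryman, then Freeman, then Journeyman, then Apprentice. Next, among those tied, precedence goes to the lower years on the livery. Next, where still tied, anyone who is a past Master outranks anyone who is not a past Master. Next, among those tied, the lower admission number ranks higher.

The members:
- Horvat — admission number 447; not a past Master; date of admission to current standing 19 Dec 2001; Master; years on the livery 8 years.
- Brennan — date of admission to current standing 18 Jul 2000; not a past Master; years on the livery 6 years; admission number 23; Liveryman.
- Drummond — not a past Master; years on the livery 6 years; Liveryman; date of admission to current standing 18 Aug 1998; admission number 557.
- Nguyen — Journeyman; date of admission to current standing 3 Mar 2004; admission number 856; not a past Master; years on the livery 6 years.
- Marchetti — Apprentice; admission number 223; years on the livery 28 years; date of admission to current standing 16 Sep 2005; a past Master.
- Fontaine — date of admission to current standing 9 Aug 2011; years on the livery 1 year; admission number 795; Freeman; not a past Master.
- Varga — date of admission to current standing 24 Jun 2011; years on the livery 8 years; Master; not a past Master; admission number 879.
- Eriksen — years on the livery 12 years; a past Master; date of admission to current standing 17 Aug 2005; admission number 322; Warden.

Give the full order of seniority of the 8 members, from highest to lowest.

Horvat, Varga, Eriksen, Brennan, Drummond, Fontaine, Nguyen, Marchetti

By standing in the guild: Horvat and Varga (Master); then Eriksen (Warden); then Brennan and Drummond (Liveryman); then Fontaine (Freeman); then Nguyen (Journeyman); then Marchetti (Apprentice).
Horvat and Varga both have years on the livery 8 years, so the next rule applies.
Horvat and Varga are each not a past Master, so the next rule applies.
Among Horvat and Varga, by admission number (lower first): Horvat (447) before Varga (879).
Brennan and Drummond both have years on the livery 6 years, so the next rule applies.
Brennan and Drummond are each not a past Master, so the next rule applies.
Among Brennan and Drummond, by admission number (lower first): Brennan (23) before Drummond (557).
Full order: Horvat, Varga, Eriksen, Brennan, Drummond, Fontaine, Nguyen, Marchetti.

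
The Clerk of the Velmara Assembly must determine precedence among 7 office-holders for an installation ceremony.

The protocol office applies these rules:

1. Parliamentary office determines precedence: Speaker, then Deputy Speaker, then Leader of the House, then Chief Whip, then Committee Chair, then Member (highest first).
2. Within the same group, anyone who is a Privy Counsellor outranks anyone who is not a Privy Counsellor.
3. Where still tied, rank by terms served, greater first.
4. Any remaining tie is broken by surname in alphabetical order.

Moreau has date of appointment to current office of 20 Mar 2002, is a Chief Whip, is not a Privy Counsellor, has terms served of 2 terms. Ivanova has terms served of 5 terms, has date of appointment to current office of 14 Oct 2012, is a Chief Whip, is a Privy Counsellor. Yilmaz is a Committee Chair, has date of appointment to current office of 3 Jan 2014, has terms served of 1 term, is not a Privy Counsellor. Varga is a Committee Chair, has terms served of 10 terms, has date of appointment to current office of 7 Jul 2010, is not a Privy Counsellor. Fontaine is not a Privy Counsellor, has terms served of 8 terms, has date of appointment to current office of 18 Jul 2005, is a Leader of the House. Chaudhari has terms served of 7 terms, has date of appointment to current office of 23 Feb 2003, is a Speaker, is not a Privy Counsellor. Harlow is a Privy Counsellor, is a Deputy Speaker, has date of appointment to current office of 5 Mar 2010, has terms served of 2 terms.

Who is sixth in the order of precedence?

By parliamentary office: Chaudhari (Speaker); then Harlow (Deputy Speaker); then Fontaine (Leader of the House); then Ivanova and Moreau (Chief Whip); then Varga and Yilmaz (Committee Chair).
Among Ivanova and Moreau, a Privy Counsellor before not a Privy Counsellor: Ivanova (a Privy Counsellor) before Moreau (not a Privy Counsellor).
Varga and Yilmaz are each not a Privy Counsellor, so the next rule applies.
Among Varga and Yilmaz, by terms served (higher first): Varga (10 terms) before Yilmaz (1 term).
Order: Chaudhari, Harlow, Fontaine, Ivanova, Moreau, Varga, Yilmaz.

Varga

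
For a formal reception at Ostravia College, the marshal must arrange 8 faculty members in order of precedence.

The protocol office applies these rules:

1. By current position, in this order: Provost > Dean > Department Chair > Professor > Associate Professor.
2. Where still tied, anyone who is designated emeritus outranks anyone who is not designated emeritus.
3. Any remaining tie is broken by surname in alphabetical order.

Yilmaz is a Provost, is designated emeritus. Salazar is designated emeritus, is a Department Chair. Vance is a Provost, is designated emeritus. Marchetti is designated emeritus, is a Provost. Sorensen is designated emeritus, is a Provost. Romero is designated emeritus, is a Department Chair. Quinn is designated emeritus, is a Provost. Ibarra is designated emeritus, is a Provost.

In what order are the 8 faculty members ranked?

By current position: Ibarra, Marchetti, Quinn, Sorensen, Vance and Yilmaz (Provost); then Romero and Salazar (Department Chair).
Ibarra, Marchetti, Quinn, Sorensen, Vance and Yilmaz are each designated emeritus, so the next rule applies.
Among Ibarra, Marchetti, Quinn, Sorensen, Vance and Yilmaz, alphabetically by surname: Ibarra before Marchetti before Quinn before Sorensen before Vance before Yilmaz.
Romero and Salazar are each designated emeritus, so the next rule applies.
Among Romero and Salazar, alphabetically by surname: Romero before Salazar.
Full order: Ibarra, Marchetti, Quinn, Sorensen, Vance, Yilmaz, Romero, Salazar.

Ibarra, Marchetti, Quinn, Sorensen, Vance, Yilmaz, Romero, Salazar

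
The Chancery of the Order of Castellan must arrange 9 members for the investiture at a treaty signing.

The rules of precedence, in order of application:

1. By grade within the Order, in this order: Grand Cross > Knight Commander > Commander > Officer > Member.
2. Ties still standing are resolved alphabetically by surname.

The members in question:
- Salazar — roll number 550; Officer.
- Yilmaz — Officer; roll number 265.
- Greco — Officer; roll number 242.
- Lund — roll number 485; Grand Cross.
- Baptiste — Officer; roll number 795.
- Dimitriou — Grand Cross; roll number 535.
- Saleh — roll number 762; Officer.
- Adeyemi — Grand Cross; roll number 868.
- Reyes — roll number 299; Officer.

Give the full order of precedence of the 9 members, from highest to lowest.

Adeyemi, Dimitriou, Lund, Baptiste, Greco, Reyes, Salazar, Saleh, Yilmaz

By grade within the Order: Adeyemi, Dimitriou and Lund (Grand Cross); then Baptiste, Greco, Reyes, Salazar, Saleh and Yilmaz (Officer).
Among Adeyemi, Dimitriou and Lund, alphabetically by surname: Adeyemi before Dimitriou before Lund.
Among Baptiste, Greco, Reyes, Salazar, Saleh and Yilmaz, alphabetically by surname: Baptiste before Greco before Reyes before Salazar before Saleh before Yilmaz.
Full order: Adeyemi, Dimitriou, Lund, Baptiste, Greco, Reyes, Salazar, Saleh, Yilmaz.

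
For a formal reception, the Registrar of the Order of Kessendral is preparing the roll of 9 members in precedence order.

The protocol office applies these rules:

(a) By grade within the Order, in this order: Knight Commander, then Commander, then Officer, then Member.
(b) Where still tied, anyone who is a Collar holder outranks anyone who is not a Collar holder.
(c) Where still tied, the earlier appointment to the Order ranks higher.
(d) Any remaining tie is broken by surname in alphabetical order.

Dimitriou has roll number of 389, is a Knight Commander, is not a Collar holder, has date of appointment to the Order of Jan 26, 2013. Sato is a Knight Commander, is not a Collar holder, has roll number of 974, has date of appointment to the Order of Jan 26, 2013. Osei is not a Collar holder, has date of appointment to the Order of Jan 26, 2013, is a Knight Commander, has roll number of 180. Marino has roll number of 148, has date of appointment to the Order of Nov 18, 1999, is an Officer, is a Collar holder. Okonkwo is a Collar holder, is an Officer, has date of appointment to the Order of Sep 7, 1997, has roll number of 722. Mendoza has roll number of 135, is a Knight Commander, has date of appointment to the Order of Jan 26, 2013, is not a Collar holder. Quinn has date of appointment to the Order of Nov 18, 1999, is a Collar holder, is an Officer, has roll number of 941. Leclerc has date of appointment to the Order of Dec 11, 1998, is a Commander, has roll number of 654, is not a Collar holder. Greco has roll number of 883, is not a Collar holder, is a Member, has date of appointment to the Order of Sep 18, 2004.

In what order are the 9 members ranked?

Dimitriou, Mendoza, Osei, Sato, Leclerc, Okonkwo, Marino, Quinn, Greco

By grade within the Order: Dimitriou, Mendoza, Osei and Sato (Knight Commander); then Leclerc (Commander); then Okonkwo, Marino and Quinn (Officer); then Greco (Member).
Dimitriou, Mendoza, Osei and Sato are each not a Collar holder, so the next rule applies.
Dimitriou, Mendoza, Osei and Sato all have date of appointment to the Order Jan 26, 2013, so the next rule applies.
Among Dimitriou, Mendoza, Osei and Sato, alphabetically by surname: Dimitriou before Mendoza before Osei before Sato.
Okonkwo, Marino and Quinn are each a Collar holder, so the next rule applies.
Among Okonkwo, Marino and Quinn, by date of appointment to the Order (earlier first): Okonkwo (Sep 7, 1997) before Marino and Quinn (Nov 18, 1999).
Among Marino and Quinn, alphabetically by surname: Marino before Quinn.
Full order: Dimitriou, Mendoza, Osei, Sato, Leclerc, Okonkwo, Marino, Quinn, Greco.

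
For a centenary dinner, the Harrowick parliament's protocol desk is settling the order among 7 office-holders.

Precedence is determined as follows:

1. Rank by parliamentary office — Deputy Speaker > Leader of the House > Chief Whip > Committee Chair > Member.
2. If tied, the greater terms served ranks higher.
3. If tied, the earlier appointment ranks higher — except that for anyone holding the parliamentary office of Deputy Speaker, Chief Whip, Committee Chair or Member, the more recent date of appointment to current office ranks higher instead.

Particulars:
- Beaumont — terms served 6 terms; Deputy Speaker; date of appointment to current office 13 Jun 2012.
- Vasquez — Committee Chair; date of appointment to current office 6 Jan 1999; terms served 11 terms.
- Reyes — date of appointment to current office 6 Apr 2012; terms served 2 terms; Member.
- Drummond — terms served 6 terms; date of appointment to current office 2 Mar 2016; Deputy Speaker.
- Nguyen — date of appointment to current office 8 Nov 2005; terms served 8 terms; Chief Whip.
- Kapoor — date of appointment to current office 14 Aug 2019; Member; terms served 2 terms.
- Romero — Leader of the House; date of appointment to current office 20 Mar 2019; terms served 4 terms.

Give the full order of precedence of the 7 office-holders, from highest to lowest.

Drummond, Beaumont, Romero, Nguyen, Vasquez, Kapoor, Reyes

By parliamentary office: Drummond and Beaumont (Deputy Speaker); then Romero (Leader of the House); then Nguyen (Chief Whip); then Vasquez (Committee Chair); then Kapoor and Reyes (Member).
Drummond and Beaumont both have terms served 6 terms, so the next rule applies.
Among Drummond and Beaumont, by date of appointment to current office (later first) (reversed rule for this group): Drummond (2 Mar 2016) before Beaumont (13 Jun 2012).
Kapoor and Reyes both have terms served 2 terms, so the next rule applies.
Among Kapoor and Reyes, by date of appointment to current office (later first) (reversed rule for this group): Kapoor (14 Aug 2019) before Reyes (6 Apr 2012).
Full order: Drummond, Beaumont, Romero, Nguyen, Vasquez, Kapoor, Reyes.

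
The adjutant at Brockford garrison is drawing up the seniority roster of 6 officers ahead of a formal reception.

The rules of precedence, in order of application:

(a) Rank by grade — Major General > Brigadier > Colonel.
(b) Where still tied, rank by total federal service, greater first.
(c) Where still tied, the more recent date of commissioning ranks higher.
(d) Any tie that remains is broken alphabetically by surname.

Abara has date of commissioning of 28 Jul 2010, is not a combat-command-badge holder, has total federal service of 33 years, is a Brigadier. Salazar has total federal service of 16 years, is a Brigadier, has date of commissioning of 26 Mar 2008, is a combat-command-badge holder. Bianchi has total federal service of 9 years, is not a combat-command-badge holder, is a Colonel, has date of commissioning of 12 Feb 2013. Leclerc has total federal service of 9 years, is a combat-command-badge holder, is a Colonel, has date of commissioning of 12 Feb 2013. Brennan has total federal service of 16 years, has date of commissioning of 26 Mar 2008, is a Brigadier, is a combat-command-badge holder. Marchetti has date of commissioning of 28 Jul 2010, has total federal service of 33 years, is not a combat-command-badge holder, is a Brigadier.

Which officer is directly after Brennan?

By grade: Abara, Marchetti, Brennan and Salazar (Brigadier); then Bianchi and Leclerc (Colonel).
Among Abara, Marchetti, Brennan and Salazar, by total federal service (higher first): Abara and Marchetti (33 years) before Brennan and Salazar (16 years).
Abara and Marchetti both have date of commissioning 28 Jul 2010, so the next rule applies.
Among Abara and Marchetti, alphabetically by surname: Abara before Marchetti.
Brennan and Salazar both have date of commissioning 26 Mar 2008, so the next rule applies.
Among Brennan and Salazar, alphabetically by surname: Brennan before Salazar.
Bianchi and Leclerc both have total federal service 9 years, so the next rule applies.
Bianchi and Leclerc both have date of commissioning 12 Feb 2013, so the next rule applies.
Among Bianchi and Leclerc, alphabetically by surname: Bianchi before Leclerc.
Order: Abara, Marchetti, Brennan, Salazar, Bianchi, Leclerc.

Salazar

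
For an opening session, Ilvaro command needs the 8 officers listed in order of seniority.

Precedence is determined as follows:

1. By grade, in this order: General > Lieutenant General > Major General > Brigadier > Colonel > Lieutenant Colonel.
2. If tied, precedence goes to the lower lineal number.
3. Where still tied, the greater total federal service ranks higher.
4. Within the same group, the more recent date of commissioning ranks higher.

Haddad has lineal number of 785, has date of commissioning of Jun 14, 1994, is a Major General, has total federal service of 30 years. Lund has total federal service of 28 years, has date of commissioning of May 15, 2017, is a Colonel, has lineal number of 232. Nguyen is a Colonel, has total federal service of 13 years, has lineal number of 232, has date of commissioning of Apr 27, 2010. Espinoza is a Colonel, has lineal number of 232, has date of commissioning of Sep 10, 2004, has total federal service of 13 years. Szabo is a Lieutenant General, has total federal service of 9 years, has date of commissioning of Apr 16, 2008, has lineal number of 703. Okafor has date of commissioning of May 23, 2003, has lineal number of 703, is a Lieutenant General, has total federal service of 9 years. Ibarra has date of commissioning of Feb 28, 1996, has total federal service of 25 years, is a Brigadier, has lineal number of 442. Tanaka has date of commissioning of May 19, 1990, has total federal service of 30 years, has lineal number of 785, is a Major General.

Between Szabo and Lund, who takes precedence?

Szabo

By grade: Szabo and Okafor (Lieutenant General); then Haddad and Tanaka (Major General); then Ibarra (Brigadier); then Lund, Nguyen and Espinoza (Colonel).
Szabo and Okafor both have lineal number 703, so the next rule applies.
Szabo and Okafor both have total federal service 9 years, so the next rule applies.
Among Szabo and Okafor, by date of commissioning (later first): Szabo (Apr 16, 2008) before Okafor (May 23, 2003).
Haddad and Tanaka both have lineal number 785, so the next rule applies.
Haddad and Tanaka both have total federal service 30 years, so the next rule applies.
Among Haddad and Tanaka, by date of commissioning (later first): Haddad (Jun 14, 1994) before Tanaka (May 19, 1990).
Lund, Nguyen and Espinoza all have lineal number 232, so the next rule applies.
Among Lund, Nguyen and Espinoza, by total federal service (higher first): Lund (28 years) before Nguyen and Espinoza (13 years).
Among Nguyen and Espinoza, by date of commissioning (later first): Nguyen (Apr 27, 2010) before Espinoza (Sep 10, 2004).
So Szabo takes precedence.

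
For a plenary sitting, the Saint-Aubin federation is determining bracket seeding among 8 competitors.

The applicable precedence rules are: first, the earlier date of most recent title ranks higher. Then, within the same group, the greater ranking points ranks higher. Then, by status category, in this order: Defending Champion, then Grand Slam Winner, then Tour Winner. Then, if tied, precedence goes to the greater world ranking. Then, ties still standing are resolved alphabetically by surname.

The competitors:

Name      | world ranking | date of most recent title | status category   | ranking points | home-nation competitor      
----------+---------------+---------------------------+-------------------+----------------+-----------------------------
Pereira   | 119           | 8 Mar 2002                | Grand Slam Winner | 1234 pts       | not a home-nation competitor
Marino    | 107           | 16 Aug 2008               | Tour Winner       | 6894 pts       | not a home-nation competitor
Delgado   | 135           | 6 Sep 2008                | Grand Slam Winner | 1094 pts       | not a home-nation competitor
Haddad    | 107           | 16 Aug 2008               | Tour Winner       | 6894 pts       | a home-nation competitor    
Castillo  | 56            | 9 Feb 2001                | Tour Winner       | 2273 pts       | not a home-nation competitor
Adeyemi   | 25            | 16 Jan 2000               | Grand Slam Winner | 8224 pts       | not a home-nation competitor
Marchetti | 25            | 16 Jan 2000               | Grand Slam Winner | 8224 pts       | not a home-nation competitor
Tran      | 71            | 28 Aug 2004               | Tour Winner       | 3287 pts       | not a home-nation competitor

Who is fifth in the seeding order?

By date of most recent title (earlier first): Adeyemi and Marchetti (both 16 Jan 2000); then Castillo (9 Feb 2001); then Pereira (8 Mar 2002); then Tran (28 Aug 2004); then Haddad and Marino (both 16 Aug 2008); then Delgado (6 Sep 2008).
Adeyemi and Marchetti both have ranking points 8224 pts, so the next rule applies.
Adeyemi and Marchetti are each Grand Slam Winner, so the next rule applies.
Adeyemi and Marchetti both have world ranking 25, so the next rule applies.
Among Adeyemi and Marchetti, alphabetically by surname: Adeyemi before Marchetti.
Haddad and Marino both have ranking points 6894 pts, so the next rule applies.
Haddad and Marino are each Tour Winner, so the next rule applies.
Haddad and Marino both have world ranking 107, so the next rule applies.
Among Haddad and Marino, alphabetically by surname: Haddad before Marino.
Order: Adeyemi, Marchetti, Castillo, Pereira, Tran, Haddad, Marino, Delgado.

Tran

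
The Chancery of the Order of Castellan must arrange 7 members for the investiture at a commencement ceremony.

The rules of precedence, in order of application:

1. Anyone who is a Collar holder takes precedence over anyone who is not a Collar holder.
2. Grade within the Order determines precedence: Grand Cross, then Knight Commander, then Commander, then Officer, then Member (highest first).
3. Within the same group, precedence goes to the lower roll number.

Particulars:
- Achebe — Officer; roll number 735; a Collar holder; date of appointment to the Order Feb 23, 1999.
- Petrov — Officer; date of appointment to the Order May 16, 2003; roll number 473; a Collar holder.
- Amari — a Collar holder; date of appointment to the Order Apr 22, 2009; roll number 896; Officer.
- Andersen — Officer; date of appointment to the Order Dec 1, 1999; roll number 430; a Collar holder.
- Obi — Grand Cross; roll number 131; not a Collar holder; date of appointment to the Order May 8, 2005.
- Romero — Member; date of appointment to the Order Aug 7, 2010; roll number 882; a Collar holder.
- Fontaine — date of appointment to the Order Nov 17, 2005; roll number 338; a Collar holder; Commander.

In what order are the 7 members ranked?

Fontaine, Andersen, Petrov, Achebe, Amari, Romero, Obi

By the first rule: Fontaine, Andersen, Petrov, Achebe, Amari and Romero (each a Collar holder); then Obi (not a Collar holder).
Among Fontaine, Andersen, Petrov, Achebe, Amari and Romero, by grade within the Order: Fontaine (Commander) before Andersen, Petrov, Achebe and Amari (Officer) before Romero (Member).
Among Andersen, Petrov, Achebe and Amari, by roll number (lower first): Andersen (430) before Petrov (473) before Achebe (735) before Amari (896).
Full order: Fontaine, Andersen, Petrov, Achebe, Amari, Romero, Obi.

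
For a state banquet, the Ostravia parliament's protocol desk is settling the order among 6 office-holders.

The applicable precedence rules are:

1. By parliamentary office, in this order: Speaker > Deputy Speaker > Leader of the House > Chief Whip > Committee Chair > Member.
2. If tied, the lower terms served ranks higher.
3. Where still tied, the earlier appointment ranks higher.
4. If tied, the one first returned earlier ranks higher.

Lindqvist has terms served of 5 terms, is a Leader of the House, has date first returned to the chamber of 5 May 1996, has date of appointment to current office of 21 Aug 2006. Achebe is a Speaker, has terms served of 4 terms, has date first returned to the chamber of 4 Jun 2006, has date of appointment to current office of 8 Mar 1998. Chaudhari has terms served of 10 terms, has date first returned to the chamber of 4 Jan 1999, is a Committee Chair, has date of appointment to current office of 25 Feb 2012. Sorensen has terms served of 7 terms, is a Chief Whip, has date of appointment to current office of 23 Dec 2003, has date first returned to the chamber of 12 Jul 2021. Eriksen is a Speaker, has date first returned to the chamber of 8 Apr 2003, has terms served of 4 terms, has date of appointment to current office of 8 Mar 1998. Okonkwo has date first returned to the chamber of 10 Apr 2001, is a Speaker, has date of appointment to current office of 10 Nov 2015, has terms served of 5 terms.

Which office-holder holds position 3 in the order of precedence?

By parliamentary office: Eriksen, Achebe and Okonkwo (Speaker); then Lindqvist (Leader of the House); then Sorensen (Chief Whip); then Chaudhari (Committee Chair).
Among Eriksen, Achebe and Okonkwo, by terms served (lower first): Eriksen and Achebe (4 terms) before Okonkwo (5 terms).
Eriksen and Achebe both have date of appointment to current office 8 Mar 1998, so the next rule applies.
Among Eriksen and Achebe, by date first returned to the chamber (earlier first): Eriksen (8 Apr 2003) before Achebe (4 Jun 2006).
Order: Eriksen, Achebe, Okonkwo, Lindqvist, Sorensen, Chaudhari.

Okonkwo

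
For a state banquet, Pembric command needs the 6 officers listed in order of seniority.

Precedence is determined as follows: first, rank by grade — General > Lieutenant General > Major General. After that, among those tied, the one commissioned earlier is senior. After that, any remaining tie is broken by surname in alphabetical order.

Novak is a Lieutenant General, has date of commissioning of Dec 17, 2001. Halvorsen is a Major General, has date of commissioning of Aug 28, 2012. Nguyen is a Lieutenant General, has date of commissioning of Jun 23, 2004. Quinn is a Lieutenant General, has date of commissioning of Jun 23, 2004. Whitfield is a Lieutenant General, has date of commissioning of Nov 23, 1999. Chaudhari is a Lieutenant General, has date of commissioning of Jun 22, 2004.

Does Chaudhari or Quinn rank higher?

By grade: Whitfield, Novak, Chaudhari, Nguyen and Quinn (Lieutenant General); then Halvorsen (Major General).
Among Whitfield, Novak, Chaudhari, Nguyen and Quinn, by date of commissioning (earlier first): Whitfield (Nov 23, 1999) before Novak (Dec 17, 2001) before Chaudhari (Jun 22, 2004) before Nguyen and Quinn (Jun 23, 2004).
Among Nguyen and Quinn, alphabetically by surname: Nguyen before Quinn.
So Chaudhari takes precedence.

Chaudhari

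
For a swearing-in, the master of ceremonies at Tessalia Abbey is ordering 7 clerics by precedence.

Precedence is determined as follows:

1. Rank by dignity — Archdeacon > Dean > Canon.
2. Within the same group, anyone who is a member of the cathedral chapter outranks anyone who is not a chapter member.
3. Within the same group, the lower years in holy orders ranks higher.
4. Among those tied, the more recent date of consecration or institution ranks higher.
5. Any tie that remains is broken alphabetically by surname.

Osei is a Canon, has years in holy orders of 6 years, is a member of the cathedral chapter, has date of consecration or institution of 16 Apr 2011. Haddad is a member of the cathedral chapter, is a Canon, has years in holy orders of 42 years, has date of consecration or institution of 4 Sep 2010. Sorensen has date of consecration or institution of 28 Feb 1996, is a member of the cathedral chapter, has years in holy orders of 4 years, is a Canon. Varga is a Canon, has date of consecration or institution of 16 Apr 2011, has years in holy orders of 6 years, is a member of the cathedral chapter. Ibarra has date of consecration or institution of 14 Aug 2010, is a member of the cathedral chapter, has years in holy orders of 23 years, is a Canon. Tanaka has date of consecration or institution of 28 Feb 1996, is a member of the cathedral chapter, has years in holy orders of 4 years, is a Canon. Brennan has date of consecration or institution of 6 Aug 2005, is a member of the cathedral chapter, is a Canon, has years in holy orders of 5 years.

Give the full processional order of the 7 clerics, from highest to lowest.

Sorensen, Tanaka, Brennan, Osei, Varga, Ibarra, Haddad

By dignity: Sorensen, Tanaka, Brennan, Osei, Varga, Ibarra and Haddad (Canon).
Sorensen, Tanaka, Brennan, Osei, Varga, Ibarra and Haddad are each a member of the cathedral chapter, so the next rule applies.
Among Sorensen, Tanaka, Brennan, Osei, Varga, Ibarra and Haddad, by years in holy orders (lower first): Sorensen and Tanaka (4 years) before Brennan (5 years) before Osei and Varga (6 years) before Ibarra (23 years) before Haddad (42 years).
Sorensen and Tanaka both have date of consecration or institution 28 Feb 1996, so the next rule applies.
Among Sorensen and Tanaka, alphabetically by surname: Sorensen before Tanaka.
Osei and Varga both have date of consecration or institution 16 Apr 2011, so the next rule applies.
Among Osei and Varga, alphabetically by surname: Osei before Varga.
Full order: Sorensen, Tanaka, Brennan, Osei, Varga, Ibarra, Haddad.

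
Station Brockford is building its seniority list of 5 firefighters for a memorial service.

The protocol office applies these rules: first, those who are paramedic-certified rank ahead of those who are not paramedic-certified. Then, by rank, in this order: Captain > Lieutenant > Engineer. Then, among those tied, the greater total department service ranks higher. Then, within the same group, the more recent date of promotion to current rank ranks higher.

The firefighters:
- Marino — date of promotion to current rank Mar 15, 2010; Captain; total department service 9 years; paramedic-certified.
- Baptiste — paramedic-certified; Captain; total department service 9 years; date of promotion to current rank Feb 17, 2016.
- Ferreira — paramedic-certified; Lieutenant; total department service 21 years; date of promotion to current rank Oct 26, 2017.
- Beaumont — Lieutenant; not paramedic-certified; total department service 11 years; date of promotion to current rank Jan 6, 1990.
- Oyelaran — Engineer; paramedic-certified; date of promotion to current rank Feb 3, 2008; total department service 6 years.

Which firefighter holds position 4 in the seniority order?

Oyelaran

By the first rule: Baptiste, Marino, Ferreira and Oyelaran (each paramedic-certified); then Beaumont (not paramedic-certified).
Among Baptiste, Marino, Ferreira and Oyelaran, by rank: Baptiste and Marino (Captain) before Ferreira (Lieutenant) before Oyelaran (Engineer).
Baptiste and Marino both have total department service 9 years, so the next rule applies.
Among Baptiste and Marino, by date of promotion to current rank (later first): Baptiste (Feb 17, 2016) before Marino (Mar 15, 2010).
Order: Baptiste, Marino, Ferreira, Oyelaran, Beaumont.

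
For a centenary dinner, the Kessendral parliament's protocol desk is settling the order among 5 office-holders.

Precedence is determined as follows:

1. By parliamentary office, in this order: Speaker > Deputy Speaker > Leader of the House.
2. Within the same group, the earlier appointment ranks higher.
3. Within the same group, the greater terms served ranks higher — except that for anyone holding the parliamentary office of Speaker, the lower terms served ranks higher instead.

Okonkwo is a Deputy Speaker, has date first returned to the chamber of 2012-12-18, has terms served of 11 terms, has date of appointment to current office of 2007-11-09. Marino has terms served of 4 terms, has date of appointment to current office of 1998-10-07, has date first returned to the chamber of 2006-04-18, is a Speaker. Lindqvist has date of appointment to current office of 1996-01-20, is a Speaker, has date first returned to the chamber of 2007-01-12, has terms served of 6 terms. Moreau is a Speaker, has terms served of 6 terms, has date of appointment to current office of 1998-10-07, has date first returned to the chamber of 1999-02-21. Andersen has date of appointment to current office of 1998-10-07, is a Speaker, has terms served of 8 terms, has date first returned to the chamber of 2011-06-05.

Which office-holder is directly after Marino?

Moreau

By parliamentary office: Lindqvist, Marino, Moreau and Andersen (Speaker); then Okonkwo (Deputy Speaker).
Among Lindqvist, Marino, Moreau and Andersen, by date of appointment to current office (earlier first): Lindqvist (1996-01-20) before Marino, Moreau and Andersen (1998-10-07).
Among Marino, Moreau and Andersen, by terms served (lower first) (reversed rule for this group): Marino (4 terms) before Moreau (6 terms) before Andersen (8 terms).
Order: Lindqvist, Marino, Moreau, Andersen, Okonkwo.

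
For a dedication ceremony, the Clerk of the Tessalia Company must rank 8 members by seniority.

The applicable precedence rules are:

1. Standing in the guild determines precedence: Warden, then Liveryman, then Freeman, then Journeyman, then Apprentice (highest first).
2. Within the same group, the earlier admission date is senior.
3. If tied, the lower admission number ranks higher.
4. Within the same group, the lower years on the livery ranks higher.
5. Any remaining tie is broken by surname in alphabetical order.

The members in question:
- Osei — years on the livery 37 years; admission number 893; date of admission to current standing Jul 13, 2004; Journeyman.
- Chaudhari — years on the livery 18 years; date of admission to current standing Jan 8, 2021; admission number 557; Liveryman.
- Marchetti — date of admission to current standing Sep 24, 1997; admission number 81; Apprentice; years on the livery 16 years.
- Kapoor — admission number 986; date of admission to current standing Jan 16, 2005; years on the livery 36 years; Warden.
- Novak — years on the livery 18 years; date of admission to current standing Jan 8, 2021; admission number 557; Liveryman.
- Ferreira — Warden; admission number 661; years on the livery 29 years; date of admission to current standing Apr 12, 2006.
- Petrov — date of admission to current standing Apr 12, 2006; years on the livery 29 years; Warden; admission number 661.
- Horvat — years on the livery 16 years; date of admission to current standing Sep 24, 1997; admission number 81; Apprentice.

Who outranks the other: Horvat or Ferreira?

Ferreira

By standing in the guild: Kapoor, Ferreira and Petrov (Warden); then Chaudhari and Novak (Liveryman); then Osei (Journeyman); then Horvat and Marchetti (Apprentice).
Among Kapoor, Ferreira and Petrov, by date of admission to current standing (earlier first): Kapoor (Jan 16, 2005) before Ferreira and Petrov (Apr 12, 2006).
Ferreira and Petrov both have admission number 661, so the next rule applies.
Ferreira and Petrov both have years on the livery 29 years, so the next rule applies.
Among Ferreira and Petrov, alphabetically by surname: Ferreira before Petrov.
Chaudhari and Novak both have date of admission to current standing Jan 8, 2021, so the next rule applies.
Chaudhari and Novak both have admission number 557, so the next rule applies.
Chaudhari and Novak both have years on the livery 18 years, so the next rule applies.
Among Chaudhari and Novak, alphabetically by surname: Chaudhari before Novak.
Horvat and Marchetti both have date of admission to current standing Sep 24, 1997, so the next rule applies.
Horvat and Marchetti both have admission number 81, so the next rule applies.
Horvat and Marchetti both have years on the livery 16 years, so the next rule applies.
Among Horvat and Marchetti, alphabetically by surname: Horvat before Marchetti.
So Ferreira takes precedence.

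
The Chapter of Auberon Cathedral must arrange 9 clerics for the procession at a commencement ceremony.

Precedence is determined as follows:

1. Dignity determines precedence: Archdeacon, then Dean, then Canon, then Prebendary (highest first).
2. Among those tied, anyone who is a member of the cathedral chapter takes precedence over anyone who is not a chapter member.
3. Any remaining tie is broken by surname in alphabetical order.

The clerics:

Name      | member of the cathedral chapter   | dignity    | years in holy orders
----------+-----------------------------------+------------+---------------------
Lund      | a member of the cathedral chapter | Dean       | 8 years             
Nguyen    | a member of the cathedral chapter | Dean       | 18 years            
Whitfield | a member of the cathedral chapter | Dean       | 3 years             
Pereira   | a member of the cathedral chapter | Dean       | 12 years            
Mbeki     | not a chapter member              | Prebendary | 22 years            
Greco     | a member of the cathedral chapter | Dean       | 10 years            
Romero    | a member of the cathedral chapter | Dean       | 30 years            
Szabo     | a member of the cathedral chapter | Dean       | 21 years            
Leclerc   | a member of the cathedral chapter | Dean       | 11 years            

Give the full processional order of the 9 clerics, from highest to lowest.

Greco, Leclerc, Lund, Nguyen, Pereira, Romero, Szabo, Whitfield, Mbeki

By dignity: Greco, Leclerc, Lund, Nguyen, Pereira, Romero, Szabo and Whitfield (Dean); then Mbeki (Prebendary).
Greco, Leclerc, Lund, Nguyen, Pereira, Romero, Szabo and Whitfield are each a member of the cathedral chapter, so the next rule applies.
Among Greco, Leclerc, Lund, Nguyen, Pereira, Romero, Szabo and Whitfield, alphabetically by surname: Greco before Leclerc before Lund before Nguyen before Pereira before Romero before Szabo before Whitfield.
Full order: Greco, Leclerc, Lund, Nguyen, Pereira, Romero, Szabo, Whitfield, Mbeki.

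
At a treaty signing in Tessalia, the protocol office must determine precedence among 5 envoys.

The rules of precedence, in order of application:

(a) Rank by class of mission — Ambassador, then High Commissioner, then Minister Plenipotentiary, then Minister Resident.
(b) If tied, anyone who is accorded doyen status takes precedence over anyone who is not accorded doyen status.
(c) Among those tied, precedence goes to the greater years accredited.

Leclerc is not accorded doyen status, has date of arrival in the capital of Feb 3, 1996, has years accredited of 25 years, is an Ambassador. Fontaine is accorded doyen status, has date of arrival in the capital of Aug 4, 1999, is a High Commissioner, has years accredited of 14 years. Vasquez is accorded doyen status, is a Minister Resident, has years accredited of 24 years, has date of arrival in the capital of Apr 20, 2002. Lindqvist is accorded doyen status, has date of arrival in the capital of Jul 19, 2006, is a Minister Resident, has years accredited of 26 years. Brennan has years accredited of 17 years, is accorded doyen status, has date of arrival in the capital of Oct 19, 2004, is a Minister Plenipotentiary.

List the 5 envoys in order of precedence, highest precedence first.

Leclerc, Fontaine, Brennan, Lindqvist, Vasquez

By class of mission: Leclerc (Ambassador); then Fontaine (High Commissioner); then Brennan (Minister Plenipotentiary); then Lindqvist and Vasquez (Minister Resident).
Lindqvist and Vasquez are each accorded doyen status, so the next rule applies.
Among Lindqvist and Vasquez, by years accredited (higher first): Lindqvist (26 years) before Vasquez (24 years).
Full order: Leclerc, Fontaine, Brennan, Lindqvist, Vasquez.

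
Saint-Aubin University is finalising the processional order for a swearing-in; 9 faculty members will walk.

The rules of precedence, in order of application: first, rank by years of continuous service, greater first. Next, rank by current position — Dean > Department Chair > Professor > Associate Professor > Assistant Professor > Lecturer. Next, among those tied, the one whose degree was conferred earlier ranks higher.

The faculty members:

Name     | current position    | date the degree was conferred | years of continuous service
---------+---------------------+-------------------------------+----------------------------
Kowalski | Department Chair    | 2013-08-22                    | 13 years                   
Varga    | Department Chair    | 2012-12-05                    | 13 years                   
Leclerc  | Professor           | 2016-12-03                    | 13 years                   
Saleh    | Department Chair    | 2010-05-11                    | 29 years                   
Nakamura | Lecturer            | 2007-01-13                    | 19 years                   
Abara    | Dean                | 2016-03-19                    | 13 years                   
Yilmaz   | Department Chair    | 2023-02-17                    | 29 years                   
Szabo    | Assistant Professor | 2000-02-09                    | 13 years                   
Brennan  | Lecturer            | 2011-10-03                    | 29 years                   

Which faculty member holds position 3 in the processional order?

Brennan

By years of continuous service (higher first): Saleh, Yilmaz and Brennan (each 29 years); then Nakamura (19 years); then Abara, Varga, Kowalski, Leclerc and Szabo (each 13 years).
Among Saleh, Yilmaz and Brennan, by current position: Saleh and Yilmaz (Department Chair) before Brennan (Lecturer).
Among Saleh and Yilmaz, by date the degree was conferred (earlier first): Saleh (2010-05-11) before Yilmaz (2023-02-17).
Among Abara, Varga, Kowalski, Leclerc and Szabo, by current position: Abara (Dean) before Varga and Kowalski (Department Chair) before Leclerc (Professor) before Szabo (Assistant Professor).
Among Varga and Kowalski, by date the degree was conferred (earlier first): Varga (2012-12-05) before Kowalski (2013-08-22).
Order: Saleh, Yilmaz, Brennan, Nakamura, Abara, Varga, Kowalski, Leclerc, Szabo.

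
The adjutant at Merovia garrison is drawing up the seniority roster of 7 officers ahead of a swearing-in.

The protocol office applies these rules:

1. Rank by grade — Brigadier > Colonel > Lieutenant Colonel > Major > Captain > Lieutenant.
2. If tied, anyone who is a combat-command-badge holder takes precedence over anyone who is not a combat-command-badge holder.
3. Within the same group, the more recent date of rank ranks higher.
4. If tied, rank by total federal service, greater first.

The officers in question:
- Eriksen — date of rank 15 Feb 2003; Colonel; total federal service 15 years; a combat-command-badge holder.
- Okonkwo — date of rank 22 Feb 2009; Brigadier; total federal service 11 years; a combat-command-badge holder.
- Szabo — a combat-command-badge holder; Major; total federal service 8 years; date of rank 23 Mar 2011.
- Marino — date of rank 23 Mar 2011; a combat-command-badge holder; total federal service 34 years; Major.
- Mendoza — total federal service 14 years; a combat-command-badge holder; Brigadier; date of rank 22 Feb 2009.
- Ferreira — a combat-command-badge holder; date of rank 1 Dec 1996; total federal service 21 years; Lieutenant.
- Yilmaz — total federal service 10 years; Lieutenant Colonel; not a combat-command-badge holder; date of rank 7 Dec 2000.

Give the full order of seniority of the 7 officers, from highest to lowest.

By grade: Mendoza and Okonkwo (Brigadier); then Eriksen (Colonel); then Yilmaz (Lieutenant Colonel); then Marino and Szabo (Major); then Ferreira (Lieutenant).
Mendoza and Okonkwo are each a combat-command-badge holder, so the next rule applies.
Mendoza and Okonkwo both have date of rank 22 Feb 2009, so the next rule applies.
Among Mendoza and Okonkwo, by total federal service (higher first): Mendoza (14 years) before Okonkwo (11 years).
Marino and Szabo are each a combat-command-badge holder, so the next rule applies.
Marino and Szabo both have date of rank 23 Mar 2011, so the next rule applies.
Among Marino and Szabo, by total federal service (higher first): Marino (34 years) before Szabo (8 years).
Full order: Mendoza, Okonkwo, Eriksen, Yilmaz, Marino, Szabo, Ferreira.

Mendoza, Okonkwo, Eriksen, Yilmaz, Marino, Szabo, Ferreira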